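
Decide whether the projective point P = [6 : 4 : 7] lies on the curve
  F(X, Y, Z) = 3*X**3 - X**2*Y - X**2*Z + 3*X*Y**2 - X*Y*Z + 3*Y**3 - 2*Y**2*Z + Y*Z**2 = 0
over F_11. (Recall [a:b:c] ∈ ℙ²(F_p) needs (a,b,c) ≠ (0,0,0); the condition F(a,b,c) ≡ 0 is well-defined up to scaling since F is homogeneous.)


F(6,4,7) ≡ 8 (mod 11); P is NOT on the curve.

Evaluate F(6, 4, 7) term-by-term (mod 11).
  3*X**3 ↦ 3·216·1·1 = 648
  -X**2*Y ↦ -1·36·4·1 = -144
  -X**2*Z ↦ -1·36·1·7 = -252
  3*X*Y**2 ↦ 3·6·16·1 = 288
  -X*Y*Z ↦ -1·6·4·7 = -168
  3*Y**3 ↦ 3·1·64·1 = 192
  -2*Y**2*Z ↦ -2·1·16·7 = -224
  Y*Z**2 ↦ 1·1·4·49 = 196
Sum: F(6, 4, 7) = (648) + (-144) + (-252) + (288) + (-168) + (192) + (-224) + (196) = 536.
Reducing mod 11: 536 ≡ 8 (mod 11).
Since F(a, b, c) ≡ 8 ≠ 0 (mod 11), P does NOT lie on the curve.


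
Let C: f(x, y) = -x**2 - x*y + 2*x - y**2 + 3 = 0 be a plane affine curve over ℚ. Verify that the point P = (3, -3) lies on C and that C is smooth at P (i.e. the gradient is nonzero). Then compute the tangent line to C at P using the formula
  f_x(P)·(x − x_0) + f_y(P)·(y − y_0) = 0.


Tangent line at P: -x + 3*y + 12 = 0.

Step 1: f(3, -3) = 0, so P lies on C.
Step 2: partial derivatives
  f_x(x, y) = -2*x - y + 2, f_y(x, y) = -x - 2*y.
  f_x(P) = -1, f_y(P) = 3 (gradient nonzero, so P is smooth).
Step 3: tangent line at P: -1·(x − 3) + 3·(y − -3) = 0.
Expanding: -x + 3*y + 12 = 0.


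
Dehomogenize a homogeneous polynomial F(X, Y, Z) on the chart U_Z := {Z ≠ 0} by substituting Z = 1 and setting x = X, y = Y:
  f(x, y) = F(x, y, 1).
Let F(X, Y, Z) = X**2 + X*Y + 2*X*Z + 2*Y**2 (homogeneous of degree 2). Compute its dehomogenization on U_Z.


f(x, y) = x**2 + x*y + 2*x + 2*y**2

On U_Z we set Z = 1. Each monomial c·X^i·Y^j·Z^k in F becomes c·x^i·y^j·1^k = c·x^i·y^j.
Substituting Z = 1: F(X, Y, 1) = x**2 + x*y + 2*x + 2*y**2.
Note: deg(f) ≤ deg(F) = 2; strict inequality happens when F is divisible by Z (lost terms).


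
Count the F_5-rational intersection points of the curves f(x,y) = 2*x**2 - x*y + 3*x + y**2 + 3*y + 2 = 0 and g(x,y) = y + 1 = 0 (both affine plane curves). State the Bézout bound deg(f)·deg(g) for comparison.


Common zeros: {(0, 4), (3, 4)}; count = 2; Bézout bound = 2.

deg(f) = 2, deg(g) = 1, so Bézout bound = 2.
Scan x ∈ F_5. For each x, list the y ∈ F_5 with f(x, y) ≡ 0 and those with g(x, y) ≡ 0 (mod 5); the common zeros in that column are the intersection.
  x = 0: f ≡ 0 at y ∈ {3, 4}; g ≡ 0 at y ∈ {4}; common: {4}.
  x = 1: f ≡ 0 at y ∈ {1, 2}; g ≡ 0 at y ∈ {4}; common: ∅.
  x = 2: f ≡ 0 at y ∈ ∅; g ≡ 0 at y ∈ {4}; common: ∅.
  x = 3: f ≡ 0 at y ∈ {1, 4}; g ≡ 0 at y ∈ {4}; common: {4}.
  x = 4: f ≡ 0 at y ∈ ∅; g ≡ 0 at y ∈ {4}; common: ∅.
Collecting: common zeros = {(0, 4), (3, 4)}, so the count is 2.
Comparison with the Bézout bound: 2 ≤ 2 = deg(f)·deg(g), as expected for curves with no common component (the bound is attained).


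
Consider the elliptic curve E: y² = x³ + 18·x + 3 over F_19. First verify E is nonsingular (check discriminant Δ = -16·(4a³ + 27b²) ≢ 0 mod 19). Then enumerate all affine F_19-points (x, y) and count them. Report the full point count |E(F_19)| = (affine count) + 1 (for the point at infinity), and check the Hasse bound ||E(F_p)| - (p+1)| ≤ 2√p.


Affine points = {(2, 3), (2, 16), (4, 5), (4, 14), (5, 3), (5, 16), (6, 2), (6, 17), (7, 4), (7, 15), (9, 1), (9, 18), (10, 9), (10, 10), (12, 3), (12, 16), (14, 4), (14, 15), (15, 0), (16, 6), (16, 13), (17, 4), (17, 15)}; affine count = 23; |E(F_19)| = 24.

Discriminant check: Δ ∝ 4a³ + 27b² = 4·18³ + 27·3² = 4·5832 + 27·9 ≡ 11 (mod 19). Nonzero ⇒ E is nonsingular.
For each x ∈ F_19, compute rhs = x³ + 18·x + 3 mod 19, then count y ∈ F_19 with y² ≡ rhs.
  x = 0: rhs = 3, matching y values: none (0 points).
  x = 1: rhs = 3, matching y values: none (0 points).
  x = 2: rhs = 9, matching y values: 3, 16 (2 points).
  x = 3: rhs = 8, matching y values: none (0 points).
  x = 4: rhs = 6, matching y values: 5, 14 (2 points).
  x = 5: rhs = 9, matching y values: 3, 16 (2 points).
  x = 6: rhs = 4, matching y values: 2, 17 (2 points).
  x = 7: rhs = 16, matching y values: 4, 15 (2 points).
  x = 8: rhs = 13, matching y values: none (0 points).
  x = 9: rhs = 1, matching y values: 1, 18 (2 points).
  x = 10: rhs = 5, matching y values: 9, 10 (2 points).
  x = 11: rhs = 12, matching y values: none (0 points).
  x = 12: rhs = 9, matching y values: 3, 16 (2 points).
  x = 13: rhs = 2, matching y values: none (0 points).
  x = 14: rhs = 16, matching y values: 4, 15 (2 points).
  x = 15: rhs = 0, matching y values: 0 (1 points).
  x = 16: rhs = 17, matching y values: 6, 13 (2 points).
  x = 17: rhs = 16, matching y values: 4, 15 (2 points).
  x = 18: rhs = 3, matching y values: none (0 points).
Total affine count: 23.
Full point count |E(F_19)| = 23 + 1 = 24.
Hasse bound: |24 − (19+1)| = |4| = 4 ≤ 2√19 ≈ 8.7178 ✓.


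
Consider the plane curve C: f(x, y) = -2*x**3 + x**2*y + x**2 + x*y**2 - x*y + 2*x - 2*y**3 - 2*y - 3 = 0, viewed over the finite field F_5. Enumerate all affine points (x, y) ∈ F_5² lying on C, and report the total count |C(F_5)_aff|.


Affine F_5-points: {(1, 1), (4, 1), (4, 3)}; count = 3.

For each of the 25 pairs (x, y) ∈ F_5², evaluate f(x, y) mod 5. Record the zeros.
  x = 0: [0↦2, 1↦3, 2↦2, 3↦2, 4↦1]  zeros at y ∈ ∅
  x = 1: [0↦3, 1↦0, 2↦2, 3↦2, 4↦3]  zeros at y ∈ {1}
  x = 2: [0↦4, 1↦4, 2↦1, 3↦3, 4↦3]  zeros at y ∈ ∅
  x = 3: [0↦3, 1↦3, 2↦2, 3↦3, 4↦4]  zeros at y ∈ ∅
  x = 4: [0↦3, 1↦0, 2↦3, 3↦0, 4↦4]  zeros at y ∈ {1, 3}
Collecting zeros: affine points = {(1, 1), (4, 1), (4, 3)}.
Total count |C(F_5)_aff| = 3.


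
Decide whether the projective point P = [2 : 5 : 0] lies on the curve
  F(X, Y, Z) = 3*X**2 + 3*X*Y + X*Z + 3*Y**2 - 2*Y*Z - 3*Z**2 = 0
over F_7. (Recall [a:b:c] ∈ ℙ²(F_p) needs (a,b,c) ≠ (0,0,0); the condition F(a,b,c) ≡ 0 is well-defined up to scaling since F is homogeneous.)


F(2,5,0) ≡ 5 (mod 7); P is NOT on the curve.

Evaluate F(2, 5, 0) term-by-term (mod 7).
  3*X**2 ↦ 3·4·1·1 = 12
  3*X*Y ↦ 3·2·5·1 = 30
  X*Z ↦ 1·2·1·0 = 0
  3*Y**2 ↦ 3·1·25·1 = 75
  -2*Y*Z ↦ -2·1·5·0 = 0
  -3*Z**2 ↦ -3·1·1·0 = 0
Sum: F(2, 5, 0) = (12) + (30) + (0) + (75) + (0) + (0) = 117.
Reducing mod 7: 117 ≡ 5 (mod 7).
Since F(a, b, c) ≡ 5 ≠ 0 (mod 7), P does NOT lie on the curve.


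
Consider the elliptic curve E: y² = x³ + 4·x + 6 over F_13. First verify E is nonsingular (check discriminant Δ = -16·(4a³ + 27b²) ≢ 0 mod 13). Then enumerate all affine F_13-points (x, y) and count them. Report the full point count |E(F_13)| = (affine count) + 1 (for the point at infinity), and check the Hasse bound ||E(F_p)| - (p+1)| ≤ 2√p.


Affine points = {(2, 3), (2, 10), (6, 5), (6, 8), (7, 0), (8, 2), (8, 11), (9, 2), (9, 11), (11, 4), (11, 9), (12, 1), (12, 12)}; affine count = 13; |E(F_13)| = 14.

Discriminant check: Δ ∝ 4a³ + 27b² = 4·4³ + 27·6² = 4·64 + 27·36 ≡ 6 (mod 13). Nonzero ⇒ E is nonsingular.
For each x ∈ F_13, compute rhs = x³ + 4·x + 6 mod 13, then count y ∈ F_13 with y² ≡ rhs.
  x = 0: rhs = 6, matching y values: none (0 points).
  x = 1: rhs = 11, matching y values: none (0 points).
  x = 2: rhs = 9, matching y values: 3, 10 (2 points).
  x = 3: rhs = 6, matching y values: none (0 points).
  x = 4: rhs = 8, matching y values: none (0 points).
  x = 5: rhs = 8, matching y values: none (0 points).
  x = 6: rhs = 12, matching y values: 5, 8 (2 points).
  x = 7: rhs = 0, matching y values: 0 (1 points).
  x = 8: rhs = 4, matching y values: 2, 11 (2 points).
  x = 9: rhs = 4, matching y values: 2, 11 (2 points).
  x = 10: rhs = 6, matching y values: none (0 points).
  x = 11: rhs = 3, matching y values: 4, 9 (2 points).
  x = 12: rhs = 1, matching y values: 1, 12 (2 points).
Total affine count: 13.
Full point count |E(F_13)| = 13 + 1 = 14.
Hasse bound: |14 − (13+1)| = |0| = 0 ≤ 2√13 ≈ 7.2111 ✓.


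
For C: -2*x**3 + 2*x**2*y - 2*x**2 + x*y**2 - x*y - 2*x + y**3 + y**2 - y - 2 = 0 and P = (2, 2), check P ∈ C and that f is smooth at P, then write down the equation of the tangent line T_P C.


Tangent line at P: -16*x + 29*y - 26 = 0.

Step 1: f(2, 2) = 0, so P lies on C.
Step 2: partial derivatives
  f_x(x, y) = -6*x**2 + 4*x*y - 4*x + y**2 - y - 2, f_y(x, y) = 2*x**2 + 2*x*y - x + 3*y**2 + 2*y - 1.
  f_x(P) = -16, f_y(P) = 29 (gradient nonzero, so P is smooth).
Step 3: tangent line at P: -16·(x − 2) + 29·(y − 2) = 0.
Expanding: -16*x + 29*y - 26 = 0.


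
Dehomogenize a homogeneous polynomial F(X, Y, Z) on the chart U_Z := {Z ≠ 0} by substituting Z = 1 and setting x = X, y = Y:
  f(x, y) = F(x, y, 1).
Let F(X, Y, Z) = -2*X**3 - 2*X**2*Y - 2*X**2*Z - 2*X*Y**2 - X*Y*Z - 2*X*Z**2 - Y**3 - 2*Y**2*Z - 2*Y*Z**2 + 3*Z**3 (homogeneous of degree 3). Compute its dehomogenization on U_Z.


f(x, y) = -2*x**3 - 2*x**2*y - 2*x**2 - 2*x*y**2 - x*y - 2*x - y**3 - 2*y**2 - 2*y + 3

On U_Z we set Z = 1. Each monomial c·X^i·Y^j·Z^k in F becomes c·x^i·y^j·1^k = c·x^i·y^j.
Substituting Z = 1: F(X, Y, 1) = -2*x**3 - 2*x**2*y - 2*x**2 - 2*x*y**2 - x*y - 2*x - y**3 - 2*y**2 - 2*y + 3.
Note: deg(f) ≤ deg(F) = 3; strict inequality happens when F is divisible by Z (lost terms).


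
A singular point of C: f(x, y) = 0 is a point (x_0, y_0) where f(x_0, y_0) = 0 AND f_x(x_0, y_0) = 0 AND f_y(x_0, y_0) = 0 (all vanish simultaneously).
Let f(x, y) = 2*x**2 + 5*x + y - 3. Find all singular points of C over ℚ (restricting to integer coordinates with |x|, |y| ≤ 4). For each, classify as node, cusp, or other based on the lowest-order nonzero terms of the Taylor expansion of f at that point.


No singular points in the scanned grid; C is smooth there.

Compute partial derivatives:
  f_x = 4*x + 5.
  f_y = 1.
f_y = 1 is a nonzero constant, so f_y never vanishes: no point (x, y) can satisfy f = f_x = f_y = 0. In particular no (x, y) ∈ {−4, ..., 4}² is singular; the curve is smooth.


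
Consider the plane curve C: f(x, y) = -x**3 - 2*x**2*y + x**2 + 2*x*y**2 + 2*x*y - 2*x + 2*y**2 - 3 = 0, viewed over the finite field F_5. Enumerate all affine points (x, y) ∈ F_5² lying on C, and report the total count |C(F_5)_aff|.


Affine F_5-points: {(0, 2), (0, 3), (1, 0), (2, 2), (4, 4)}; count = 5.

For each of the 25 pairs (x, y) ∈ F_5², evaluate f(x, y) mod 5. Record the zeros.
  x = 0: [0↦2, 1↦4, 2↦0, 3↦0, 4↦4]  zeros at y ∈ {2, 3}
  x = 1: [0↦0, 1↦4, 2↦1, 3↦1, 4↦4]  zeros at y ∈ {0}
  x = 2: [0↦4, 1↦1, 2↦0, 3↦1, 4↦4]  zeros at y ∈ {2}
  x = 3: [0↦3, 1↦4, 2↦1, 3↦4, 4↦3]  zeros at y ∈ ∅
  x = 4: [0↦1, 1↦2, 2↦3, 3↦4, 4↦0]  zeros at y ∈ {4}
Collecting zeros: affine points = {(0, 2), (0, 3), (1, 0), (2, 2), (4, 4)}.
Total count |C(F_5)_aff| = 5.


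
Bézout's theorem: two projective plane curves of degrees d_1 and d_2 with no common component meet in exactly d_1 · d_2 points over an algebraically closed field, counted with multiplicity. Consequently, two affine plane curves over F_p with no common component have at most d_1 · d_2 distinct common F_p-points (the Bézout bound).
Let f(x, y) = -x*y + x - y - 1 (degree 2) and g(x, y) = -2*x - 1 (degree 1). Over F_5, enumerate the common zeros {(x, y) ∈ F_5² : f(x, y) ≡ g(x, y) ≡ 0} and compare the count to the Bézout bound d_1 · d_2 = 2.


Common zeros: {(2, 2)}; count = 1; Bézout bound = 2.

deg(f) = 2, deg(g) = 1, so Bézout bound = 2.
Scan x ∈ F_5. For each x, list the y ∈ F_5 with f(x, y) ≡ 0 and those with g(x, y) ≡ 0 (mod 5); the common zeros in that column are the intersection.
  x = 0: f ≡ 0 at y ∈ {4}; g ≡ 0 at y ∈ ∅; common: ∅.
  x = 1: f ≡ 0 at y ∈ {0}; g ≡ 0 at y ∈ ∅; common: ∅.
  x = 2: f ≡ 0 at y ∈ {2}; g ≡ 0 at y ∈ {0, 1, 2, 3, 4}; common: {2}.
  x = 3: f ≡ 0 at y ∈ {3}; g ≡ 0 at y ∈ ∅; common: ∅.
  x = 4: f ≡ 0 at y ∈ ∅; g ≡ 0 at y ∈ ∅; common: ∅.
Collecting: common zeros = {(2, 2)}, so the count is 1.
Comparison with the Bézout bound: 1 ≤ 2 = deg(f)·deg(g), as expected for curves with no common component (the affine F_5-count falls short of the bound because intersections may lie at infinity, over extension fields, or carry multiplicity).


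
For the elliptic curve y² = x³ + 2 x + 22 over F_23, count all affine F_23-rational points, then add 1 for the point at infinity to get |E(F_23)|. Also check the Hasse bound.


Affine points = {(1, 5), (1, 18), (3, 3), (3, 20), (4, 5), (4, 18), (11, 8), (11, 15), (12, 7), (12, 16), (15, 0), (17, 1), (17, 22), (18, 5), (18, 18), (20, 9), (20, 14)}; affine count = 17; |E(F_23)| = 18.

Discriminant check: Δ ∝ 4a³ + 27b² = 4·2³ + 27·22² = 4·8 + 27·484 ≡ 13 (mod 23). Nonzero ⇒ E is nonsingular.
For each x ∈ F_23, compute rhs = x³ + 2·x + 22 mod 23, then count y ∈ F_23 with y² ≡ rhs.
  x = 0: rhs = 22, matching y values: none (0 points).
  x = 1: rhs = 2, matching y values: 5, 18 (2 points).
  x = 2: rhs = 11, matching y values: none (0 points).
  x = 3: rhs = 9, matching y values: 3, 20 (2 points).
  x = 4: rhs = 2, matching y values: 5, 18 (2 points).
  x = 5: rhs = 19, matching y values: none (0 points).
  x = 6: rhs = 20, matching y values: none (0 points).
  x = 7: rhs = 11, matching y values: none (0 points).
  x = 8: rhs = 21, matching y values: none (0 points).
  x = 9: rhs = 10, matching y values: none (0 points).
  x = 10: rhs = 7, matching y values: none (0 points).
  x = 11: rhs = 18, matching y values: 8, 15 (2 points).
  x = 12: rhs = 3, matching y values: 7, 16 (2 points).
  x = 13: rhs = 14, matching y values: none (0 points).
  x = 14: rhs = 11, matching y values: none (0 points).
  x = 15: rhs = 0, matching y values: 0 (1 points).
  x = 16: rhs = 10, matching y values: none (0 points).
  x = 17: rhs = 1, matching y values: 1, 22 (2 points).
  x = 18: rhs = 2, matching y values: 5, 18 (2 points).
  x = 19: rhs = 19, matching y values: none (0 points).
  x = 20: rhs = 12, matching y values: 9, 14 (2 points).
  x = 21: rhs = 10, matching y values: none (0 points).
  x = 22: rhs = 19, matching y values: none (0 points).
Total affine count: 17.
Full point count |E(F_23)| = 17 + 1 = 18.
Hasse bound: |18 − (23+1)| = |-6| = 6 ≤ 2√23 ≈ 9.5917 ✓.


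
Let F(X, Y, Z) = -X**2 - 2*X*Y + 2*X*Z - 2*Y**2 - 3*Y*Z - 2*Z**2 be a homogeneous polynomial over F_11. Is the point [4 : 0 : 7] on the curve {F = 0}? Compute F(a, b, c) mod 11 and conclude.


F(4,0,7) ≡ 8 (mod 11); P is NOT on the curve.

Evaluate F(4, 0, 7) term-by-term (mod 11).
  -X**2 ↦ -1·16·1·1 = -16
  -2*X*Y ↦ -2·4·0·1 = 0
  2*X*Z ↦ 2·4·1·7 = 56
  -2*Y**2 ↦ -2·1·0·1 = 0
  -3*Y*Z ↦ -3·1·0·7 = 0
  -2*Z**2 ↦ -2·1·1·49 = -98
Sum: F(4, 0, 7) = (-16) + (0) + (56) + (0) + (0) + (-98) = -58.
Reducing mod 11: -58 ≡ 8 (mod 11).
Since F(a, b, c) ≡ 8 ≠ 0 (mod 11), P does NOT lie on the curve.


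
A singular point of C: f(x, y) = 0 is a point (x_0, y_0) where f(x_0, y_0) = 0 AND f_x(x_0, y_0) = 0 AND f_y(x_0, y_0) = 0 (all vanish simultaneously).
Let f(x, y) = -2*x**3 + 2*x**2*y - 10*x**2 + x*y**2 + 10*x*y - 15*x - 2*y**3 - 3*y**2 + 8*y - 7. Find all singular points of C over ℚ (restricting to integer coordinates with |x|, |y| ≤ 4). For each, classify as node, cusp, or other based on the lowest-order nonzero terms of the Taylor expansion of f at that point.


Singular points: {(-2, -1)}; classification: cusp.

Compute partial derivatives:
  f_x = -6*x**2 + 4*x*y - 20*x + y**2 + 10*y - 15.
  f_y = 2*x**2 + 2*x*y + 10*x - 6*y**2 - 6*y + 8.
Scan x_0 ∈ {−4, ..., 4}. For each x_0, f_y(x_0, y) is a polynomial in y; find its integer roots y ∈ {−4, ..., 4}, then test f_x and f at those candidates.
  x = -4: f_y(-4, y) = -6*y**2 - 14*y; vanishes at y ∈ {0}. (-4, 0): f_x = -31 ≠ 0.
  x = -3: f_y(-3, y) = -6*y**2 - 12*y - 4; no integer root y with |y| ≤ 4.
  x = -2: f_y(-2, y) = -6*y**2 - 10*y - 4; vanishes at y ∈ {-1}. (-2, -1): f_x = 0, f = 0 — SINGULAR.
  x = -1: f_y(-1, y) = -6*y**2 - 8*y; vanishes at y ∈ {0}. (-1, 0): f_x = -1 ≠ 0.
  x = 0: f_y(0, y) = -6*y**2 - 6*y + 8; no integer root y with |y| ≤ 4.
  x = 1: f_y(1, y) = -6*y**2 - 4*y + 20; no integer root y with |y| ≤ 4.
  x = 2: f_y(2, y) = -6*y**2 - 2*y + 36; no integer root y with |y| ≤ 4.
  x = 3: f_y(3, y) = 56 - 6*y**2; no integer root y with |y| ≤ 4.
  x = 4: f_y(4, y) = -6*y**2 + 2*y + 80; no integer root y with |y| ≤ 4.
Only singular point on the grid: (-2, -1).
Classify: substitute x = -2 + u, y = -1 + v and expand: f = -2*u**3 + 2*u**2*v + u*v**2 - 2*v**3 + v**2.
No constant or linear terms (consistent with a singular point). Quadratic part: v**2. Cubic part: -2*u**3 + 2*u**2*v + u*v**2 - 2*v**3.
The quadratic part v**2 is a perfect square, so there is a single (double) tangent line v = 0, i.e. y = -1. Restricting the cubic part to that line (v = 0) leaves -2*u**3 ≠ 0, so f is not divisible by v and the branch is v² ≈ 2*u**3 to lowest order — this is a cusp.
Classification: cusp.


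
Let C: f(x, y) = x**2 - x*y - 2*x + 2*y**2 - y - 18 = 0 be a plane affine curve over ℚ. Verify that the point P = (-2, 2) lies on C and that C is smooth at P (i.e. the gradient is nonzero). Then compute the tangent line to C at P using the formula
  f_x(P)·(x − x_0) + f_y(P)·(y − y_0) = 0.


Tangent line at P: -8*x + 9*y - 34 = 0.

Step 1: f(-2, 2) = 0, so P lies on C.
Step 2: partial derivatives
  f_x(x, y) = 2*x - y - 2, f_y(x, y) = -x + 4*y - 1.
  f_x(P) = -8, f_y(P) = 9 (gradient nonzero, so P is smooth).
Step 3: tangent line at P: -8·(x − -2) + 9·(y − 2) = 0.
Expanding: -8*x + 9*y - 34 = 0.


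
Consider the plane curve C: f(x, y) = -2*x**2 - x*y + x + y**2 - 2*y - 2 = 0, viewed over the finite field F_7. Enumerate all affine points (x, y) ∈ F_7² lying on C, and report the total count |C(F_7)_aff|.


Affine F_7-points: {(1, 5), (3, 1), (3, 4), (4, 1), (4, 5), (6, 4)}; count = 6.

For each of the 49 pairs (x, y) ∈ F_7², evaluate f(x, y) mod 7. Record the zeros.
  x = 0: [0↦5, 1↦4, 2↦5, 3↦1, 4↦6, 5↦6, 6↦1]  zeros at y ∈ ∅
  x = 1: [0↦4, 1↦2, 2↦2, 3↦4, 4↦1, 5↦0, 6↦1]  zeros at y ∈ {5}
  x = 2: [0↦6, 1↦3, 2↦2, 3↦3, 4↦6, 5↦4, 6↦4]  zeros at y ∈ ∅
  x = 3: [0↦4, 1↦0, 2↦5, 3↦5, 4↦0, 5↦4, 6↦3]  zeros at y ∈ {1, 4}
  x = 4: [0↦5, 1↦0, 2↦4, 3↦3, 4↦4, 5↦0, 6↦5]  zeros at y ∈ {1, 5}
  x = 5: [0↦2, 1↦3, 2↦6, 3↦4, 4↦4, 5↦6, 6↦3]  zeros at y ∈ ∅
  x = 6: [0↦2, 1↦2, 2↦4, 3↦1, 4↦0, 5↦1, 6↦4]  zeros at y ∈ {4}
Collecting zeros: affine points = {(1, 5), (3, 1), (3, 4), (4, 1), (4, 5), (6, 4)}.
Total count |C(F_7)_aff| = 6.


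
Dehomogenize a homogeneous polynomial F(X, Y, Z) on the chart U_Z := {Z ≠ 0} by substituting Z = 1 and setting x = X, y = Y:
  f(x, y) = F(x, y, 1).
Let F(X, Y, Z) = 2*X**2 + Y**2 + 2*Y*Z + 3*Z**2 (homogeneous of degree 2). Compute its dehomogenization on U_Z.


f(x, y) = 2*x**2 + y**2 + 2*y + 3

On U_Z we set Z = 1. Each monomial c·X^i·Y^j·Z^k in F becomes c·x^i·y^j·1^k = c·x^i·y^j.
Substituting Z = 1: F(X, Y, 1) = 2*x**2 + y**2 + 2*y + 3.
Note: deg(f) ≤ deg(F) = 2; strict inequality happens when F is divisible by Z (lost terms).


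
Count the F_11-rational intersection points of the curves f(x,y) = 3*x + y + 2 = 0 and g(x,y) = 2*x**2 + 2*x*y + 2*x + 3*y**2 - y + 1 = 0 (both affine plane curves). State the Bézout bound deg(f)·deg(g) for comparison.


Common zeros: {(9, 4)}; count = 1; Bézout bound = 2.

deg(f) = 1, deg(g) = 2, so Bézout bound = 2.
Scan x ∈ F_11. For each x, list the y ∈ F_11 with f(x, y) ≡ 0 and those with g(x, y) ≡ 0 (mod 11); the common zeros in that column are the intersection.
  x = 0: f ≡ 0 at y ∈ {9}; g ≡ 0 at y ∈ {2}; common: ∅.
  x = 1: f ≡ 0 at y ∈ {6}; g ≡ 0 at y ∈ ∅; common: ∅.
  x = 2: f ≡ 0 at y ∈ {3}; g ≡ 0 at y ∈ ∅; common: ∅.
  x = 3: f ≡ 0 at y ∈ {0}; g ≡ 0 at y ∈ {1}; common: ∅.
  x = 4: f ≡ 0 at y ∈ {8}; g ≡ 0 at y ∈ ∅; common: ∅.
  x = 5: f ≡ 0 at y ∈ {5}; g ≡ 0 at y ∈ {9, 10}; common: ∅.
  x = 6: f ≡ 0 at y ∈ {2}; g ≡ 0 at y ∈ {1, 10}; common: ∅.
  x = 7: f ≡ 0 at y ∈ {10}; g ≡ 0 at y ∈ {5, 9}; common: ∅.
  x = 8: f ≡ 0 at y ∈ {7}; g ≡ 0 at y ∈ {2, 4}; common: ∅.
  x = 9: f ≡ 0 at y ∈ {4}; g ≡ 0 at y ∈ {4, 5}; common: {4}.
  x = 10: f ≡ 0 at y ∈ {1}; g ≡ 0 at y ∈ ∅; common: ∅.
Collecting: common zeros = {(9, 4)}, so the count is 1.
Comparison with the Bézout bound: 1 ≤ 2 = deg(f)·deg(g), as expected for curves with no common component (the affine F_11-count falls short of the bound because intersections may lie at infinity, over extension fields, or carry multiplicity).


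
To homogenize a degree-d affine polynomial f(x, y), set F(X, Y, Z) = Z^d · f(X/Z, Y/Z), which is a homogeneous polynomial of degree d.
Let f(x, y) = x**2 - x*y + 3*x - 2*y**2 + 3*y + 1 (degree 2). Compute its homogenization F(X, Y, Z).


F(X, Y, Z) = X**2 - X*Y + 3*X*Z - 2*Y**2 + 3*Y*Z + Z**2

deg(f) = 2.
Substitute x = X/Z, y = Y/Z into f, then multiply by Z^2.
  monomial 1·x^2·y^0 ↦ 1·X^2·Y^0·Z^0.
  monomial -1·x^1·y^1 ↦ -1·X^1·Y^1·Z^0.
  monomial 3·x^1·y^0 ↦ 3·X^1·Y^0·Z^1.
  monomial -2·x^0·y^2 ↦ -2·X^0·Y^2·Z^0.
  monomial 3·x^0·y^1 ↦ 3·X^0·Y^1·Z^1.
  monomial 1·x^0·y^0 ↦ 1·X^0·Y^0·Z^2.
Collecting: F(X, Y, Z) = X**2 - X*Y + 3*X*Z - 2*Y**2 + 3*Y*Z + Z**2.


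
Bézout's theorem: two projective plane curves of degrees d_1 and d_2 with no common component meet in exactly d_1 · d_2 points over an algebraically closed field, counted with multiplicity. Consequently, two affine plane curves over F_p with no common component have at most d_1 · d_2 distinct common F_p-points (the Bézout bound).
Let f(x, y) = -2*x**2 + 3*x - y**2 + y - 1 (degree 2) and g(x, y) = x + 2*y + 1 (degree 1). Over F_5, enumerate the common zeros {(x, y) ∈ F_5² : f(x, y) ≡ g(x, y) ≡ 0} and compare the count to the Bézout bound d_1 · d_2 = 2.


Common zeros: ∅; count = 0; Bézout bound = 2.

deg(f) = 2, deg(g) = 1, so Bézout bound = 2.
Scan x ∈ F_5. For each x, list the y ∈ F_5 with f(x, y) ≡ 0 and those with g(x, y) ≡ 0 (mod 5); the common zeros in that column are the intersection.
  x = 0: f ≡ 0 at y ∈ ∅; g ≡ 0 at y ∈ {2}; common: ∅.
  x = 1: f ≡ 0 at y ∈ {0, 1}; g ≡ 0 at y ∈ {4}; common: ∅.
  x = 2: f ≡ 0 at y ∈ {2, 4}; g ≡ 0 at y ∈ {1}; common: ∅.
  x = 3: f ≡ 0 at y ∈ {0, 1}; g ≡ 0 at y ∈ {3}; common: ∅.
  x = 4: f ≡ 0 at y ∈ ∅; g ≡ 0 at y ∈ {0}; common: ∅.
Collecting: common zeros = ∅, so the count is 0.
Comparison with the Bézout bound: 0 ≤ 2 = deg(f)·deg(g), as expected for curves with no common component (the affine F_5-count falls short of the bound because intersections may lie at infinity, over extension fields, or carry multiplicity).


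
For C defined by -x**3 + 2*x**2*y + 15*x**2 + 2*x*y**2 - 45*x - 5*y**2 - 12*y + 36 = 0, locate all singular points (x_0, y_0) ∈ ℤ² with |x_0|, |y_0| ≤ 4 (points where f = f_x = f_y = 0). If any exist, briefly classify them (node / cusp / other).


Singular points: {(3, -3)}; classification: cusp.

Compute partial derivatives:
  f_x = -3*x**2 + 4*x*y + 30*x + 2*y**2 - 45.
  f_y = 2*x**2 + 4*x*y - 10*y - 12.
Scan x_0 ∈ {−4, ..., 4}. For each x_0, f_y(x_0, y) is a polynomial in y; find its integer roots y ∈ {−4, ..., 4}, then test f_x and f at those candidates.
  x = -4: f_y(-4, y) = 20 - 26*y; no integer root y with |y| ≤ 4.
  x = -3: f_y(-3, y) = 6 - 22*y; no integer root y with |y| ≤ 4.
  x = -2: f_y(-2, y) = -18*y - 4; no integer root y with |y| ≤ 4.
  x = -1: f_y(-1, y) = -14*y - 10; no integer root y with |y| ≤ 4.
  x = 0: f_y(0, y) = -10*y - 12; no integer root y with |y| ≤ 4.
  x = 1: f_y(1, y) = -6*y - 10; no integer root y with |y| ≤ 4.
  x = 2: f_y(2, y) = -2*y - 4; vanishes at y ∈ {-2}. (2, -2): f_x = -5 ≠ 0.
  x = 3: f_y(3, y) = 2*y + 6; vanishes at y ∈ {-3}. (3, -3): f_x = 0, f = 0 — SINGULAR.
  x = 4: f_y(4, y) = 6*y + 20; no integer root y with |y| ≤ 4.
Only singular point on the grid: (3, -3).
Classify: substitute x = 3 + u, y = -3 + v and expand: f = -u**3 + 2*u**2*v + 2*u*v**2 + v**2.
No constant or linear terms (consistent with a singular point). Quadratic part: v**2. Cubic part: -u**3 + 2*u**2*v + 2*u*v**2.
The quadratic part v**2 is a perfect square, so there is a single (double) tangent line v = 0, i.e. y = -3. Restricting the cubic part to that line (v = 0) leaves -u**3 ≠ 0, so f is not divisible by v and the branch is v² ≈ u**3 to lowest order — this is a cusp.
Classification: cusp.


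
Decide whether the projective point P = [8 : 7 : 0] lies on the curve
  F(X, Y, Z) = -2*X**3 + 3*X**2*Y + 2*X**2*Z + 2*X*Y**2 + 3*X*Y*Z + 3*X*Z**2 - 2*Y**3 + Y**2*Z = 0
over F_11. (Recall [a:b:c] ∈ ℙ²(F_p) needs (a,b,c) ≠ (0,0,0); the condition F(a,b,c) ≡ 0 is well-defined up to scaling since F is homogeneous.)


F(8,7,0) ≡ 0 (mod 11); P is on the curve.

Evaluate F(8, 7, 0) term-by-term (mod 11).
  -2*X**3 ↦ -2·512·1·1 = -1024
  3*X**2*Y ↦ 3·64·7·1 = 1344
  2*X**2*Z ↦ 2·64·1·0 = 0
  2*X*Y**2 ↦ 2·8·49·1 = 784
  3*X*Y*Z ↦ 3·8·7·0 = 0
  3*X*Z**2 ↦ 3·8·1·0 = 0
  -2*Y**3 ↦ -2·1·343·1 = -686
  Y**2*Z ↦ 1·1·49·0 = 0
Sum: F(8, 7, 0) = (-1024) + (1344) + (0) + (784) + (0) + (0) + (-686) + (0) = 418.
Reducing mod 11: 418 ≡ 0 (mod 11).
Since F(a, b, c) ≡ 0 (mod 11), P lies on the curve.


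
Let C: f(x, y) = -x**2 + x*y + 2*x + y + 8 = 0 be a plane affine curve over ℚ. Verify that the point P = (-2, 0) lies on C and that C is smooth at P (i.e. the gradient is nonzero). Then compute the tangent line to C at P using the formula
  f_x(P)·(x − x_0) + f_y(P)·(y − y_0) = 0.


Tangent line at P: 6*x - y + 12 = 0.

Step 1: f(-2, 0) = 0, so P lies on C.
Step 2: partial derivatives
  f_x(x, y) = -2*x + y + 2, f_y(x, y) = x + 1.
  f_x(P) = 6, f_y(P) = -1 (gradient nonzero, so P is smooth).
Step 3: tangent line at P: 6·(x − -2) + -1·(y − 0) = 0.
Expanding: 6*x - y + 12 = 0.


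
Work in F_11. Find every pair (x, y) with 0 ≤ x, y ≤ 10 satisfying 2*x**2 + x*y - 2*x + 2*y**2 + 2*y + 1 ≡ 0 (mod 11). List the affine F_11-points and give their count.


Affine F_11-points: {(1, 5), (1, 10), (2, 1), (2, 8), (3, 5), (3, 9), (4, 1), (4, 7), (6, 8), (6, 10), (10, 7), (10, 9)}; count = 12.

For each of the 121 pairs (x, y) ∈ F_11², evaluate f(x, y) mod 11. Record the zeros.
  x = 0: [0↦1, 1↦5, 2↦2, 3↦3, 4↦8, 5↦6, 6↦8, 7↦3, 8↦2, 9↦5, 10↦1]  zeros at y ∈ ∅
  x = 1: [0↦1, 1↦6, 2↦4, 3↦6, 4↦1, 5↦0, 6↦3, 7↦10, 8↦10, 9↦3, 10↦0]  zeros at y ∈ {5, 10}
  x = 2: [0↦5, 1↦0, 2↦10, 3↦2, 4↦9, 5↦9, 6↦2, 7↦10, 8↦0, 9↦5, 10↦3]  zeros at y ∈ {1, 8}
  x = 3: [0↦2, 1↦9, 2↦9, 3↦2, 4↦10, 5↦0, 6↦5, 7↦3, 8↦5, 9↦0, 10↦10]  zeros at y ∈ {5, 9}
  x = 4: [0↦3, 1↦0, 2↦1, 3↦6, 4↦4, 5↦6, 6↦1, 7↦0, 8↦3, 9↦10, 10↦10]  zeros at y ∈ {1, 7}
  x = 5: [0↦8, 1↦6, 2↦8, 3↦3, 4↦2, 5↦5, 6↦1, 7↦1, 8↦5, 9↦2, 10↦3]  zeros at y ∈ ∅
  x = 6: [0↦6, 1↦5, 2↦8, 3↦4, 4↦4, 5↦8, 6↦5, 7↦6, 8↦0, 9↦9, 10↦0]  zeros at y ∈ {8, 10}
  x = 7: [0↦8, 1↦8, 2↦1, 3↦9, 4↦10, 5↦4, 6↦2, 7↦4, 8↦10, 9↦9, 10↦1]  zeros at y ∈ ∅
  x = 8: [0↦3, 1↦4, 2↦9, 3↦7, 4↦9, 5↦4, 6↦3, 7↦6, 8↦2, 9↦2, 10↦6]  zeros at y ∈ ∅
  x = 9: [0↦2, 1↦4, 2↦10, 3↦9, 4↦1, 5↦8, 6↦8, 7↦1, 8↦9, 9↦10, 10↦4]  zeros at y ∈ ∅
  x = 10: [0↦5, 1↦8, 2↦4, 3↦4, 4↦8, 5↦5, 6↦6, 7↦0, 8↦9, 9↦0, 10↦6]  zeros at y ∈ {7, 9}
Collecting zeros: affine points = {(1, 5), (1, 10), (2, 1), (2, 8), (3, 5), (3, 9), (4, 1), (4, 7), (6, 8), (6, 10), (10, 7), (10, 9)}.
Total count |C(F_11)_aff| = 12.


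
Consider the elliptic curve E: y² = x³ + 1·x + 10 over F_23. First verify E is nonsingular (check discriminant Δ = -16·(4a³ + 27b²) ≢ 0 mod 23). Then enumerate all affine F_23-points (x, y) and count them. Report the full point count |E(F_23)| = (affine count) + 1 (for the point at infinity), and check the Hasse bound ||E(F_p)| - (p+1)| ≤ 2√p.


Affine points = {(1, 9), (1, 14), (4, 3), (4, 20), (5, 5), (5, 18), (6, 5), (6, 18), (8, 1), (8, 22), (9, 9), (9, 14), (10, 10), (10, 13), (11, 8), (11, 15), (12, 5), (12, 18), (13, 9), (13, 14), (14, 10), (14, 13), (17, 8), (17, 15), (18, 8), (18, 15), (20, 7), (20, 16), (21, 0), (22, 10), (22, 13)}; affine count = 31; |E(F_23)| = 32.

Discriminant check: Δ ∝ 4a³ + 27b² = 4·1³ + 27·10² = 4·1 + 27·100 ≡ 13 (mod 23). Nonzero ⇒ E is nonsingular.
For each x ∈ F_23, compute rhs = x³ + 1·x + 10 mod 23, then count y ∈ F_23 with y² ≡ rhs.
  x = 0: rhs = 10, matching y values: none (0 points).
  x = 1: rhs = 12, matching y values: 9, 14 (2 points).
  x = 2: rhs = 20, matching y values: none (0 points).
  x = 3: rhs = 17, matching y values: none (0 points).
  x = 4: rhs = 9, matching y values: 3, 20 (2 points).
  x = 5: rhs = 2, matching y values: 5, 18 (2 points).
  x = 6: rhs = 2, matching y values: 5, 18 (2 points).
  x = 7: rhs = 15, matching y values: none (0 points).
  x = 8: rhs = 1, matching y values: 1, 22 (2 points).
  x = 9: rhs = 12, matching y values: 9, 14 (2 points).
  x = 10: rhs = 8, matching y values: 10, 13 (2 points).
  x = 11: rhs = 18, matching y values: 8, 15 (2 points).
  x = 12: rhs = 2, matching y values: 5, 18 (2 points).
  x = 13: rhs = 12, matching y values: 9, 14 (2 points).
  x = 14: rhs = 8, matching y values: 10, 13 (2 points).
  x = 15: rhs = 19, matching y values: none (0 points).
  x = 16: rhs = 5, matching y values: none (0 points).
  x = 17: rhs = 18, matching y values: 8, 15 (2 points).
  x = 18: rhs = 18, matching y values: 8, 15 (2 points).
  x = 19: rhs = 11, matching y values: none (0 points).
  x = 20: rhs = 3, matching y values: 7, 16 (2 points).
  x = 21: rhs = 0, matching y values: 0 (1 points).
  x = 22: rhs = 8, matching y values: 10, 13 (2 points).
Total affine count: 31.
Full point count |E(F_23)| = 31 + 1 = 32.
Hasse bound: |32 − (23+1)| = |8| = 8 ≤ 2√23 ≈ 9.5917 ✓.


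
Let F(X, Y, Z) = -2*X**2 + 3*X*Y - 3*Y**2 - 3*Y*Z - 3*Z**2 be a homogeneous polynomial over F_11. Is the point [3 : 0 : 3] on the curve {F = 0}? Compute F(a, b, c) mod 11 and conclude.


F(3,0,3) ≡ 10 (mod 11); P is NOT on the curve.

Evaluate F(3, 0, 3) term-by-term (mod 11).
  -2*X**2 ↦ -2·9·1·1 = -18
  3*X*Y ↦ 3·3·0·1 = 0
  -3*Y**2 ↦ -3·1·0·1 = 0
  -3*Y*Z ↦ -3·1·0·3 = 0
  -3*Z**2 ↦ -3·1·1·9 = -27
Sum: F(3, 0, 3) = (-18) + (0) + (0) + (0) + (-27) = -45.
Reducing mod 11: -45 ≡ 10 (mod 11).
Since F(a, b, c) ≡ 10 ≠ 0 (mod 11), P does NOT lie on the curve.


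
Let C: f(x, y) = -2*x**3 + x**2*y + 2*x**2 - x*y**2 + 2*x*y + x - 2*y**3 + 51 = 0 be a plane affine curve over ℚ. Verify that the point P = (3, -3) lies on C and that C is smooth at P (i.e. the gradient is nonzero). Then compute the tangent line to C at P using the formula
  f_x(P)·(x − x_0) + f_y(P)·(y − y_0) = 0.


Tangent line at P: -74*x - 21*y + 159 = 0.

Step 1: f(3, -3) = 0, so P lies on C.
Step 2: partial derivatives
  f_x(x, y) = -6*x**2 + 2*x*y + 4*x - y**2 + 2*y + 1, f_y(x, y) = x**2 - 2*x*y + 2*x - 6*y**2.
  f_x(P) = -74, f_y(P) = -21 (gradient nonzero, so P is smooth).
Step 3: tangent line at P: -74·(x − 3) + -21·(y − -3) = 0.
Expanding: -74*x - 21*y + 159 = 0.


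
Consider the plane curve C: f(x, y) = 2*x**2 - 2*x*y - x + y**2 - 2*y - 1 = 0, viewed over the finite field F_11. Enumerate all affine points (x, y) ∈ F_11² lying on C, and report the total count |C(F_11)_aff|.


Affine F_11-points: {(1, 0), (1, 4), (2, 1), (2, 5), (4, 2), (4, 8), (5, 0), (5, 1), (9, 4), (9, 5), (10, 3), (10, 8)}; count = 12.

For each of the 121 pairs (x, y) ∈ F_11², evaluate f(x, y) mod 11. Record the zeros.
  x = 0: [0↦10, 1↦9, 2↦10, 3↦2, 4↦7, 5↦3, 6↦1, 7↦1, 8↦3, 9↦7, 10↦2]  zeros at y ∈ ∅
  x = 1: [0↦0, 1↦8, 2↦7, 3↦8, 4↦0, 5↦5, 6↦1, 7↦10, 8↦10, 9↦1, 10↦5]  zeros at y ∈ {0, 4}
  x = 2: [0↦5, 1↦0, 2↦8, 3↦7, 4↦8, 5↦0, 6↦5, 7↦1, 8↦10, 9↦10, 10↦1]  zeros at y ∈ {1, 5}
  x = 3: [0↦3, 1↦7, 2↦2, 3↦10, 4↦9, 5↦10, 6↦2, 7↦7, 8↦3, 9↦1, 10↦1]  zeros at y ∈ ∅
  x = 4: [0↦5, 1↦7, 2↦0, 3↦6, 4↦3, 5↦2, 6↦3, 7↦6, 8↦0, 9↦7, 10↦5]  zeros at y ∈ {2, 8}
  x = 5: [0↦0, 1↦0, 2↦2, 3↦6, 4↦1, 5↦9, 6↦8, 7↦9, 8↦1, 9↦6, 10↦2]  zeros at y ∈ {0, 1}
  x = 6: [0↦10, 1↦8, 2↦8, 3↦10, 4↦3, 5↦9, 6↦6, 7↦5, 8↦6, 9↦9, 10↦3]  zeros at y ∈ ∅
  x = 7: [0↦2, 1↦9, 2↦7, 3↦7, 4↦9, 5↦2, 6↦8, 7↦5, 8↦4, 9↦5, 10↦8]  zeros at y ∈ ∅
  x = 8: [0↦9, 1↦3, 2↦10, 3↦8, 4↦8, 5↦10, 6↦3, 7↦9, 8↦6, 9↦5, 10↦6]  zeros at y ∈ ∅
  x = 9: [0↦9, 1↦1, 2↦6, 3↦2, 4↦0, 5↦0, 6↦2, 7↦6, 8↦1, 9↦9, 10↦8]  zeros at y ∈ {4, 5}
  x = 10: [0↦2, 1↦3, 2↦6, 3↦0, 4↦7, 5↦5, 6↦5, 7↦7, 8↦0, 9↦6, 10↦3]  zeros at y ∈ {3, 8}
Collecting zeros: affine points = {(1, 0), (1, 4), (2, 1), (2, 5), (4, 2), (4, 8), (5, 0), (5, 1), (9, 4), (9, 5), (10, 3), (10, 8)}.
Total count |C(F_11)_aff| = 12.


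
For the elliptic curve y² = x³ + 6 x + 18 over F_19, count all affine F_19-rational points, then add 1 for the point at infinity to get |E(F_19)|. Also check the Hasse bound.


Affine points = {(1, 5), (1, 14), (2, 0), (3, 5), (3, 14), (4, 7), (4, 12), (6, 2), (6, 17), (7, 2), (7, 17), (11, 3), (11, 16), (15, 5), (15, 14), (16, 7), (16, 12), (17, 6), (17, 13), (18, 7), (18, 12)}; affine count = 21; |E(F_19)| = 22.

Discriminant check: Δ ∝ 4a³ + 27b² = 4·6³ + 27·18² = 4·216 + 27·324 ≡ 17 (mod 19). Nonzero ⇒ E is nonsingular.
For each x ∈ F_19, compute rhs = x³ + 6·x + 18 mod 19, then count y ∈ F_19 with y² ≡ rhs.
  x = 0: rhs = 18, matching y values: none (0 points).
  x = 1: rhs = 6, matching y values: 5, 14 (2 points).
  x = 2: rhs = 0, matching y values: 0 (1 points).
  x = 3: rhs = 6, matching y values: 5, 14 (2 points).
  x = 4: rhs = 11, matching y values: 7, 12 (2 points).
  x = 5: rhs = 2, matching y values: none (0 points).
  x = 6: rhs = 4, matching y values: 2, 17 (2 points).
  x = 7: rhs = 4, matching y values: 2, 17 (2 points).
  x = 8: rhs = 8, matching y values: none (0 points).
  x = 9: rhs = 3, matching y values: none (0 points).
  x = 10: rhs = 14, matching y values: none (0 points).
  x = 11: rhs = 9, matching y values: 3, 16 (2 points).
  x = 12: rhs = 13, matching y values: none (0 points).
  x = 13: rhs = 13, matching y values: none (0 points).
  x = 14: rhs = 15, matching y values: none (0 points).
  x = 15: rhs = 6, matching y values: 5, 14 (2 points).
  x = 16: rhs = 11, matching y values: 7, 12 (2 points).
  x = 17: rhs = 17, matching y values: 6, 13 (2 points).
  x = 18: rhs = 11, matching y values: 7, 12 (2 points).
Total affine count: 21.
Full point count |E(F_19)| = 21 + 1 = 22.
Hasse bound: |22 − (19+1)| = |2| = 2 ≤ 2√19 ≈ 8.7178 ✓.


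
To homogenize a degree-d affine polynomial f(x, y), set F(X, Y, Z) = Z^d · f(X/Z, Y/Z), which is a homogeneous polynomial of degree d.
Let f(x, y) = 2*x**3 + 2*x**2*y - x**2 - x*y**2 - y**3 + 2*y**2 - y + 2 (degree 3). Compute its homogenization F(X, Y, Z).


F(X, Y, Z) = 2*X**3 + 2*X**2*Y - X**2*Z - X*Y**2 - Y**3 + 2*Y**2*Z - Y*Z**2 + 2*Z**3

deg(f) = 3.
Substitute x = X/Z, y = Y/Z into f, then multiply by Z^3.
  monomial 2·x^3·y^0 ↦ 2·X^3·Y^0·Z^0.
  monomial 2·x^2·y^1 ↦ 2·X^2·Y^1·Z^0.
  monomial -1·x^2·y^0 ↦ -1·X^2·Y^0·Z^1.
  monomial -1·x^1·y^2 ↦ -1·X^1·Y^2·Z^0.
  monomial -1·x^0·y^3 ↦ -1·X^0·Y^3·Z^0.
  monomial 2·x^0·y^2 ↦ 2·X^0·Y^2·Z^1.
  monomial -1·x^0·y^1 ↦ -1·X^0·Y^1·Z^2.
  monomial 2·x^0·y^0 ↦ 2·X^0·Y^0·Z^3.
Collecting: F(X, Y, Z) = 2*X**3 + 2*X**2*Y - X**2*Z - X*Y**2 - Y**3 + 2*Y**2*Z - Y*Z**2 + 2*Z**3.


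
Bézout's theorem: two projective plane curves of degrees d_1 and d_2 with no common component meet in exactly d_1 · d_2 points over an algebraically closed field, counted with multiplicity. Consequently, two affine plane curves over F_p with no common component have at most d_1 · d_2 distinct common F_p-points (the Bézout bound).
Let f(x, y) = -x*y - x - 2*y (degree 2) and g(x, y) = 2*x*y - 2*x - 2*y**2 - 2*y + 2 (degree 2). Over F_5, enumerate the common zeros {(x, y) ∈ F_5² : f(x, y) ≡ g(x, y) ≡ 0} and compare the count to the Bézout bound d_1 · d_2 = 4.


Common zeros: ∅; count = 0; Bézout bound = 4.

deg(f) = 2, deg(g) = 2, so Bézout bound = 4.
Scan x ∈ F_5. For each x, list the y ∈ F_5 with f(x, y) ≡ 0 and those with g(x, y) ≡ 0 (mod 5); the common zeros in that column are the intersection.
  x = 0: f ≡ 0 at y ∈ {0}; g ≡ 0 at y ∈ {2}; common: ∅.
  x = 1: f ≡ 0 at y ∈ {3}; g ≡ 0 at y ∈ {0}; common: ∅.
  x = 2: f ≡ 0 at y ∈ {2}; g ≡ 0 at y ∈ ∅; common: ∅.
  x = 3: f ≡ 0 at y ∈ ∅; g ≡ 0 at y ∈ {3, 4}; common: ∅.
  x = 4: f ≡ 0 at y ∈ {1}; g ≡ 0 at y ∈ ∅; common: ∅.
Collecting: common zeros = ∅, so the count is 0.
Comparison with the Bézout bound: 0 ≤ 4 = deg(f)·deg(g), as expected for curves with no common component (the affine F_5-count falls short of the bound because intersections may lie at infinity, over extension fields, or carry multiplicity).


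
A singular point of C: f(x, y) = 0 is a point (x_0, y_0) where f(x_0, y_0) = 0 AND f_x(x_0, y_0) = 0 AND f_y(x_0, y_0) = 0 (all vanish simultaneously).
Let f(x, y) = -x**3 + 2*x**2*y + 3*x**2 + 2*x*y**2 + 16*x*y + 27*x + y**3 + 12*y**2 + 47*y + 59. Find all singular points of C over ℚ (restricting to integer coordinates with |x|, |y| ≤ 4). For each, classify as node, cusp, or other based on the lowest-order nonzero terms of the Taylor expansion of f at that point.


Singular points: {(-1, -3)}; classification: cusp.

Compute partial derivatives:
  f_x = -3*x**2 + 4*x*y + 6*x + 2*y**2 + 16*y + 27.
  f_y = 2*x**2 + 4*x*y + 16*x + 3*y**2 + 24*y + 47.
Scan x_0 ∈ {−4, ..., 4}. For each x_0, f_y(x_0, y) is a polynomial in y; find its integer roots y ∈ {−4, ..., 4}, then test f_x and f at those candidates.
  x = -4: f_y(-4, y) = 3*y**2 + 8*y + 15; no integer root y with |y| ≤ 4.
  x = -3: f_y(-3, y) = 3*y**2 + 12*y + 17; no integer root y with |y| ≤ 4.
  x = -2: f_y(-2, y) = 3*y**2 + 16*y + 23; no integer root y with |y| ≤ 4.
  x = -1: f_y(-1, y) = 3*y**2 + 20*y + 33; vanishes at y ∈ {-3}. (-1, -3): f_x = 0, f = 0 — SINGULAR.
  x = 0: f_y(0, y) = 3*y**2 + 24*y + 47; no integer root y with |y| ≤ 4.
  x = 1: f_y(1, y) = 3*y**2 + 28*y + 65; no integer root y with |y| ≤ 4.
  x = 2: f_y(2, y) = 3*y**2 + 32*y + 87; no integer root y with |y| ≤ 4.
  x = 3: f_y(3, y) = 3*y**2 + 36*y + 113; no integer root y with |y| ≤ 4.
  x = 4: f_y(4, y) = 3*y**2 + 40*y + 143; no integer root y with |y| ≤ 4.
Only singular point on the grid: (-1, -3).
Classify: substitute x = -1 + u, y = -3 + v and expand: f = -u**3 + 2*u**2*v + 2*u*v**2 + v**3 + v**2.
No constant or linear terms (consistent with a singular point). Quadratic part: v**2. Cubic part: -u**3 + 2*u**2*v + 2*u*v**2 + v**3.
The quadratic part v**2 is a perfect square, so there is a single (double) tangent line v = 0, i.e. y = -3. Restricting the cubic part to that line (v = 0) leaves -u**3 ≠ 0, so f is not divisible by v and the branch is v² ≈ u**3 to lowest order — this is a cusp.
Classification: cusp.


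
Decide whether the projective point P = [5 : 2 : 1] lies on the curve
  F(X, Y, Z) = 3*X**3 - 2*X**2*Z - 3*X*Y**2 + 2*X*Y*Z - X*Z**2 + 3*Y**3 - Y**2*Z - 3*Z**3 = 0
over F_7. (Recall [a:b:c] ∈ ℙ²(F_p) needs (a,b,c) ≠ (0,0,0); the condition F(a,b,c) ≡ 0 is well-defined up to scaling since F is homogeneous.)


F(5,2,1) ≡ 3 (mod 7); P is NOT on the curve.

Evaluate F(5, 2, 1) term-by-term (mod 7).
  3*X**3 ↦ 3·125·1·1 = 375
  -2*X**2*Z ↦ -2·25·1·1 = -50
  -3*X*Y**2 ↦ -3·5·4·1 = -60
  2*X*Y*Z ↦ 2·5·2·1 = 20
  -X*Z**2 ↦ -1·5·1·1 = -5
  3*Y**3 ↦ 3·1·8·1 = 24
  -Y**2*Z ↦ -1·1·4·1 = -4
  -3*Z**3 ↦ -3·1·1·1 = -3
Sum: F(5, 2, 1) = (375) + (-50) + (-60) + (20) + (-5) + (24) + (-4) + (-3) = 297.
Reducing mod 7: 297 ≡ 3 (mod 7).
Since F(a, b, c) ≡ 3 ≠ 0 (mod 7), P does NOT lie on the curve.
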